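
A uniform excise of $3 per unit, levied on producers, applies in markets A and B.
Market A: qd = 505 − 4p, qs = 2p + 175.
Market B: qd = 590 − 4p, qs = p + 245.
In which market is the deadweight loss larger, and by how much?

Market A, by $2.4.

Market A: pre-tax p* = $55, q* = 285; post-tax q = 281; deadweight loss = $6.
Market B: pre-tax p* = $69, q* = 314; post-tax q = 311.6; deadweight loss = $3.6.
Difference: $6 vs $3.6 → market A is larger by $2.4.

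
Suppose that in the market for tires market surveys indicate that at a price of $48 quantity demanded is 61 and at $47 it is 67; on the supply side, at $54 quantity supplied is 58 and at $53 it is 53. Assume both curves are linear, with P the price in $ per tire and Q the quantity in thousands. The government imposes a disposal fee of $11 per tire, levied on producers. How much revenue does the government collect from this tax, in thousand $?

Demand slope: (67 − 61)/(47 − 48) = -6, so Qd = 349 − 6P.
Supply slope: (53 − 58)/(53 − 54) = 5, so Qs = 5P − 212.
Without the tax, 349 − 6P = 5P − 212 gives 11P = 561, so P* = $51 and Q* = 43.
With the tax collected from producers, supply shifts: Qs = 5(P − 11) − 212.
Solving gives Q = 13 with buyers paying $56 and producers receiving $45 (the $11 wedge).
Revenue = t · Q = 11 · 13 = $143.

Tax revenue = $143 thousand.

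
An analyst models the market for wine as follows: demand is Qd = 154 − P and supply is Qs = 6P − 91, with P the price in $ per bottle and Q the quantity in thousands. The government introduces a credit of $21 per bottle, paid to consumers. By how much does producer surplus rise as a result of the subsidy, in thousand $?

Without the subsidy, 154 − P = 6P − 91 gives 7P = 245, so P* = $35 and Q* = 119.
With a per-unit subsidy paid to consumers, each effectively pays P − 21, so demand becomes Qd = 154 − (P − 21).
New equilibrium: consumers pay $17, sellers receive $38, Q = 137. (Wedge: Pb − Ps = −21.)
ΔPS is the trapezoid between Q = 137 and Q = 119 of height $3: ½ · (119 + 137) · 3 = $384.

Producer surplus rises by $384 thousand.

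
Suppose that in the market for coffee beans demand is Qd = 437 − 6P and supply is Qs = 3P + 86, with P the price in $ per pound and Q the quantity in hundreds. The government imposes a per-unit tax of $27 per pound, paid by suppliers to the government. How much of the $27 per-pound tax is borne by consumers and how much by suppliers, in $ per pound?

Consumers bear $9 per pound; suppliers bear $18 per pound.

Before the tax: set 437 − 6P = 3P + 86 → P* = $39, Q* = 203.
With the tax collected from suppliers, supply shifts: Qs = 3(P − 27) + 86.
New equilibrium: consumers pay $48, suppliers receive $21, Q = 149. (Wedge: Pb − Ps = 27.)
Burden on consumers: $9; on suppliers: $18. (They sum to $27.)
The less price-elastic side of the market bears the larger share of a per-unit tax.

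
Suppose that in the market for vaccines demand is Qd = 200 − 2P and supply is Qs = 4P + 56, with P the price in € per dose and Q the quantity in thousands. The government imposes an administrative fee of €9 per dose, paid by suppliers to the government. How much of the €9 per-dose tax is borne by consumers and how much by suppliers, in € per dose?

Consumers bear €6 per dose; suppliers bear €3 per dose.

Before the tax: set 200 − 2P = 4P + 56 → P* = €24, Q* = 152.
With the tax collected from suppliers, supply shifts: Qs = 4(P − 9) + 56.
New equilibrium: consumers pay €30, suppliers receive €21, Q = 140. (Wedge: Pb − Ps = 9.)
Burden on consumers: €6; on suppliers: €3. (They sum to €9.)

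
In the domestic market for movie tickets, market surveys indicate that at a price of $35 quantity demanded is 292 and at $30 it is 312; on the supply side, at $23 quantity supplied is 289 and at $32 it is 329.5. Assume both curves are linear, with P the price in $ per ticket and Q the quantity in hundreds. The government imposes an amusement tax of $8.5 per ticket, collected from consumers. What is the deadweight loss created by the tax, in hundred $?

Deadweight loss = $76.5 hundred.

Demand slope: (312 − 292)/(30 − 35) = -4, so Qd = 432 − 4P.
Supply slope: (329.5 − 289)/(32 − 23) = 4.5, so Qs = 4.5P + 185.5.
Without the tax, 432 − 4P = 4.5P + 185.5 gives 8.5P = 246.5, so P* = $29 and Q* = 316.
With the tax collected from consumers, demand (in seller-price terms) shifts: Qd = 432 − 4(P + 8.5).
Solving gives Q = 298 with consumers paying $33.5 and sellers receiving $25 (the $8.5 wedge).
Quantity falls by |ΔQ| = |316 − 298| = 18.
DWL = ½ · t · |ΔQ| = ½ · 8.5 · 18 = $76.5.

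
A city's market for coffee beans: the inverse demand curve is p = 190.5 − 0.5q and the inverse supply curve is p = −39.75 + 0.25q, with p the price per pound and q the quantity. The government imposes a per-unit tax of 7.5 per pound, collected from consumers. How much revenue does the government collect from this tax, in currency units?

Inverting to q(p) form: qd = 381 − 2p; qs = 4p + 159.
Without the tax, 381 − 2p = 4p + 159 gives 6p = 222, so p* = 37 and q* = 307.
With the tax collected from consumers, demand (in seller-price terms) shifts: qd = 381 − 2(p + 7.5).
New equilibrium: consumers pay 42, suppliers receive 34.5, q = 297. (Wedge: pb − ps = 7.5.)
Revenue = t · Q = 7.5 · 297 = 2227.5.

Tax revenue = 2227.5.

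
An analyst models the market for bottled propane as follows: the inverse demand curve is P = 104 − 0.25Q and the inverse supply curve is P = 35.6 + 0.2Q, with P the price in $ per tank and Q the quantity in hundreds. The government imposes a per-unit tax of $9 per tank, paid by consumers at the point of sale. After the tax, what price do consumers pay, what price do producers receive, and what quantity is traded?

Inverting to Q(P) form: Qd = 416 − 4P; Qs = 5P − 178.
Without the tax, 416 − 4P = 5P − 178 gives 9P = 594, so P* = $66 and Q* = 152.
With the tax collected from consumers, demand (in seller-price terms) shifts: Qd = 416 − 4(P + 9).
Solving gives Q = 132 with consumers paying $71 and producers receiving $62 (the $9 wedge).

Consumers pay $71; producers receive $62; quantity = 132.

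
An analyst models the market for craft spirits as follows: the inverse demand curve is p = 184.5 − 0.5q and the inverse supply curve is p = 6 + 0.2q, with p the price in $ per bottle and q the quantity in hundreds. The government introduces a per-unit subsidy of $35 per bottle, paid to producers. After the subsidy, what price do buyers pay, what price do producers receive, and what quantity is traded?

Inverting to q(p) form: qd = 369 − 2p; qs = 5p − 30.
Without the subsidy, 369 − 2p = 5p − 30 gives 7p = 399, so p* = $57 and q* = 255.
With a per-unit subsidy paid to producers, each receives p + 35 per unit sold, so supply becomes qs = 5(p + 35) − 30.
New equilibrium: buyers pay $32, producers receive $67, q = 305. (Wedge: pb − ps = −35.)

Buyers pay $32; producers receive $67; quantity = 305.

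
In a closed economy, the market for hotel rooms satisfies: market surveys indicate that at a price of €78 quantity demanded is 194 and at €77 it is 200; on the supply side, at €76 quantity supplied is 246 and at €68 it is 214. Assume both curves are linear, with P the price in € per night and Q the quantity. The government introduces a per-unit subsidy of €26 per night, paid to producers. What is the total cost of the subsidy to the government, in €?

Demand slope: (200 − 194)/(77 − 78) = -6, so Qd = 662 − 6P.
Supply slope: (214 − 246)/(68 − 76) = 4, so Qs = 4P − 58.
Before the subsidy: set 662 − 6P = 4P − 58 → P* = €72, Q* = 230.
With a per-unit subsidy paid to producers, each receives P + 26 per unit sold, so supply becomes Qs = 4(P + 26) − 58.
New equilibrium: consumers pay €61.6, producers receive €87.6, Q = 292.4. (Wedge: Pb − Ps = −26.)
Outlay = t · Q = 26 · 292.4 = €7602.4.

Government outlay = €7602.4.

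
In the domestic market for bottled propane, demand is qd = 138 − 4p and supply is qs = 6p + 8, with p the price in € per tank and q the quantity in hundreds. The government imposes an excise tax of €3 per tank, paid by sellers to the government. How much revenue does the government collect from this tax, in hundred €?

Before the tax: set 138 − 4p = 6p + 8 → p* = €13, q* = 86.
With the tax collected from sellers, supply shifts: qs = 6(p − 3) + 8.
Solving gives q = 78.8 with buyers paying €14.8 and sellers receiving €11.8 (the €3 wedge).
Revenue = t · Q = 3 · 78.8 = €236.4.

Tax revenue = €236.4 hundred.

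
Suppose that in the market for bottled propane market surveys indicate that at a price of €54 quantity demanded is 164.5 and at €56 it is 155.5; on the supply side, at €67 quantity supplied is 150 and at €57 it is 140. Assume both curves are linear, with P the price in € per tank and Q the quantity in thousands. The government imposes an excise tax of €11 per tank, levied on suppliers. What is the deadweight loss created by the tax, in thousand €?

Deadweight loss = €49.5 thousand.

Demand slope: (155.5 − 164.5)/(56 − 54) = -4.5, so Qd = 407.5 − 4.5P.
Supply slope: (140 − 150)/(57 − 67) = 1, so Qs = P + 83.
Without the tax, 407.5 − 4.5P = P + 83 gives 5.5P = 324.5, so P* = €59 and Q* = 142.
With the tax collected from suppliers, supply shifts: Qs = (P − 11) + 83.
New equilibrium: consumers pay €61, suppliers receive €50, Q = 133. (Wedge: Pb − Ps = 11.)
Quantity falls by |ΔQ| = |142 − 133| = 9.
DWL = ½ · t · |ΔQ| = ½ · 11 · 9 = €49.5.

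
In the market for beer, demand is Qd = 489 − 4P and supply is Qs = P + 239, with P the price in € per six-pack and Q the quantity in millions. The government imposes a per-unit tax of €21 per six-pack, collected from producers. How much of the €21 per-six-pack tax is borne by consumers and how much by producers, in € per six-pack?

Without the tax, 489 − 4P = P + 239 gives 5P = 250, so P* = €50 and Q* = 289.
With the tax collected from producers, supply shifts: Qs = (P − 21) + 239.
Solving gives Q = 272.2 with consumers paying €54.2 and producers receiving €33.2 (the €21 wedge).
Burden on consumers: €4.2; on producers: €16.8. (They sum to €21.)
The less price-elastic side of the market bears the larger share of a per-unit tax.

Consumers bear €4.2 per six-pack; producers bear €16.8 per six-pack.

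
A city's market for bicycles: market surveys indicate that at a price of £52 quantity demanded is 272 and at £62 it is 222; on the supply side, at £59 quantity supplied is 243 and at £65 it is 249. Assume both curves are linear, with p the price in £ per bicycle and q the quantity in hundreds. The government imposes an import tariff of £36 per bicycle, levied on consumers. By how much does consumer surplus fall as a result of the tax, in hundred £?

Consumer surplus falls by £1362 hundred.

Demand slope: (222 − 272)/(62 − 52) = -5, so qd = 532 − 5p.
Supply slope: (249 − 243)/(65 − 59) = 1, so qs = p + 184.
Before the tax: set 532 − 5p = p + 184 → p* = £58, q* = 242.
With the tax collected from consumers, demand (in seller-price terms) shifts: qd = 532 − 5(p + 36).
Solving gives q = 212 with consumers paying £64 and sellers receiving £28 (the £36 wedge).
ΔCS is the trapezoid between Q = 212 and Q = 242 of height £6: ½ · (242 + 212) · 6 = £1362.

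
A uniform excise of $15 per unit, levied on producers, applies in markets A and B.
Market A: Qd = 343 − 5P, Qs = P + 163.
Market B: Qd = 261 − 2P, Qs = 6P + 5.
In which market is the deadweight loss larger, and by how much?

Market A: pre-tax P* = $30, Q* = 193; post-tax Q = 180.5; deadweight loss = $93.75.
Market B: pre-tax P* = $32, Q* = 197; post-tax Q = 174.5; deadweight loss = $168.75.
Difference: $93.75 vs $168.75 → market B is larger by $75.

Market B, by $75.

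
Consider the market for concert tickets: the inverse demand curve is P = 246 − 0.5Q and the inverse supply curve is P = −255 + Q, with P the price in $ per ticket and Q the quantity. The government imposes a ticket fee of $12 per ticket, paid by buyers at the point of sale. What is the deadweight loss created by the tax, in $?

Deadweight loss = $48.

Rewrite in direct form: Qd = 492 − 2P and Qs = P + 255.
Before the tax: set 492 − 2P = P + 255 → P* = $79, Q* = 334.
With the tax collected from buyers, demand (in seller-price terms) shifts: Qd = 492 − 2(P + 12).
Solving gives Q = 326 with buyers paying $83 and sellers receiving $71 (the $12 wedge).
Quantity falls by |ΔQ| = |334 − 326| = 8.
DWL = ½ · t · |ΔQ| = ½ · 12 · 8 = $48.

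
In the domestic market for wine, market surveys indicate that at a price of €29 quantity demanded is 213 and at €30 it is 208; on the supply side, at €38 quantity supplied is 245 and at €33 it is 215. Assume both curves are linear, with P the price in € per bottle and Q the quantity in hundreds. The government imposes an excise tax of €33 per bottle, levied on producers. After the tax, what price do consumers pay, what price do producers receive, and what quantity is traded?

Demand slope: (208 − 213)/(30 − 29) = -5, so Qd = 358 − 5P.
Supply slope: (215 − 245)/(33 − 38) = 6, so Qs = 6P + 17.
Without the tax, 358 − 5P = 6P + 17 gives 11P = 341, so P* = €31 and Q* = 203.
With the tax collected from producers, supply shifts: Qs = 6(P − 33) + 17.
New equilibrium: consumers pay €49, producers receive €16, Q = 113. (Wedge: Pb − Ps = 33.)
The less price-elastic side of the market bears the larger share of a per-unit tax.

Consumers pay €49; producers receive €16; quantity = 113.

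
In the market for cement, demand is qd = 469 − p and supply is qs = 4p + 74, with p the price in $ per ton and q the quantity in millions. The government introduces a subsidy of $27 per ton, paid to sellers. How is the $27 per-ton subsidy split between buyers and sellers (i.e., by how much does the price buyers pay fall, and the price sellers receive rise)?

Buyers gain $21.6 per ton; sellers gain $5.4 per ton.

Without the subsidy, 469 − p = 4p + 74 gives 5p = 395, so p* = $79 and q* = 390.
With a per-unit subsidy paid to sellers, each receives p + 27 per unit sold, so supply becomes qs = 4(p + 27) + 74.
Solving gives q = 411.6 with buyers paying $57.4 and sellers receiving $84.4 (the $27 wedge).
Gain to buyers: $21.6; to sellers: $5.4. (They sum to $27.)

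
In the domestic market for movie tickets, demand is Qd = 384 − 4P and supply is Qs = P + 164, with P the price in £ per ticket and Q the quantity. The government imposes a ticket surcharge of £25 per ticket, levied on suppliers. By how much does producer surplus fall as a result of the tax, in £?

Producer surplus falls by £3960.

Before the tax: set 384 − 4P = P + 164 → P* = £44, Q* = 208.
With the tax collected from suppliers, supply shifts: Qs = (P − 25) + 164.
Solving gives Q = 188 with buyers paying £49 and suppliers receiving £24 (the £25 wedge).
ΔPS is the trapezoid between Q = 188 and Q = 208 of height £20: ½ · (208 + 188) · 20 = £3960.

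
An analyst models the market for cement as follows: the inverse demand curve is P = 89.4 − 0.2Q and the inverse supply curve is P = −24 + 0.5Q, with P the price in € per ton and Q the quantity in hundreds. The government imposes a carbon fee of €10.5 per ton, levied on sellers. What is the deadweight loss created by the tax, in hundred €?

Deadweight loss = €78.75 hundred.

Inverting to Q(P) form: Qd = 447 − 5P; Qs = 2P + 48.
Without the tax, 447 − 5P = 2P + 48 gives 7P = 399, so P* = €57 and Q* = 162.
With the tax collected from sellers, supply shifts: Qs = 2(P − 10.5) + 48.
New equilibrium: consumers pay €60, sellers receive €49.5, Q = 147. (Wedge: Pb − Ps = 10.5.)
Quantity falls by |ΔQ| = |162 − 147| = 15.
DWL = ½ · t · |ΔQ| = ½ · 10.5 · 15 = €78.75.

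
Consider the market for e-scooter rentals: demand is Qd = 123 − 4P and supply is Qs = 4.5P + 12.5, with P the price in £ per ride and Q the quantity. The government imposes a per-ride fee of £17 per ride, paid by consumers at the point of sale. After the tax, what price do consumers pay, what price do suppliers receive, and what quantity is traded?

Consumers pay £22; suppliers receive £5; quantity = 35.

Without the tax, 123 − 4P = 4.5P + 12.5 gives 8.5P = 110.5, so P* = £13 and Q* = 71.
With the tax collected from consumers, demand (in seller-price terms) shifts: Qd = 123 − 4(P + 17).
New equilibrium: consumers pay £22, suppliers receive £5, Q = 35. (Wedge: Pb − Ps = 17.)
The less price-elastic side of the market bears the larger share of a per-unit tax.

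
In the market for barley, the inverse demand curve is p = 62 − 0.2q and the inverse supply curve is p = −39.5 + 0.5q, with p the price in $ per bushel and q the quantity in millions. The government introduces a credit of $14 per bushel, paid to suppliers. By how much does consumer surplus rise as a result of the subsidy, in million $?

Rewrite in direct form: qd = 310 − 5p and qs = 2p + 79.
Without the subsidy, 310 − 5p = 2p + 79 gives 7p = 231, so p* = $33 and q* = 145.
With a per-unit subsidy paid to suppliers, each receives p + 14 per unit sold, so supply becomes qs = 2(p + 14) + 79.
Solving gives q = 165 with buyers paying $29 and suppliers receiving $43 (the $14 wedge).
ΔCS is the trapezoid between Q = 165 and Q = 145 of height $4: ½ · (145 + 165) · 4 = $620.

Consumer surplus rises by $620 million.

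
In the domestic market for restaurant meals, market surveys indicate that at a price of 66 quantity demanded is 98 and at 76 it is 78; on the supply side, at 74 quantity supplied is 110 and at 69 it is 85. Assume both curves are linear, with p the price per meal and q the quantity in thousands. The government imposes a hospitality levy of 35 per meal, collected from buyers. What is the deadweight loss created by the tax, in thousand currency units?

Deadweight loss = 875 thousand.

Demand slope: (78 − 98)/(76 − 66) = -2, so qd = 230 − 2p.
Supply slope: (85 − 110)/(69 − 74) = 5, so qs = 5p − 260.
Before the tax: set 230 − 2p = 5p − 260 → p* = 70, q* = 90.
With the tax collected from buyers, demand (in seller-price terms) shifts: qd = 230 − 2(p + 35).
New equilibrium: buyers pay 95, producers receive 60, q = 40. (Wedge: pb − ps = 35.)
Quantity falls by |ΔQ| = |90 − 40| = 50.
DWL = ½ · t · |ΔQ| = ½ · 35 · 50 = 875.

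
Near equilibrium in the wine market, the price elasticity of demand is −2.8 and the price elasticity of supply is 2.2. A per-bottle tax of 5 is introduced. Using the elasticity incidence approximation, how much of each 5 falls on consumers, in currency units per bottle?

Incidence ratio: consumers' share ≈ εs / (εs + |εd|) = 2.2 / (2.2 + 2.8) = 0.44.
So consumers bear ≈ 0.44 × 5 = 2.2; sellers bear 2.8.

Consumers bear ≈ 2.2 per bottle.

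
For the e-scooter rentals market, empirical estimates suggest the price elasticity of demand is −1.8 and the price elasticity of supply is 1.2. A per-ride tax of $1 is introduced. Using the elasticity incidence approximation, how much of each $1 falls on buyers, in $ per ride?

Buyers bear ≈ $0.4 per ride.

Incidence ratio: buyers' share ≈ εs / (εs + |εd|) = 1.2 / (1.2 + 1.8) = 0.4.
So buyers bear ≈ 0.4 × $1 = $0.4; producers bear $0.6.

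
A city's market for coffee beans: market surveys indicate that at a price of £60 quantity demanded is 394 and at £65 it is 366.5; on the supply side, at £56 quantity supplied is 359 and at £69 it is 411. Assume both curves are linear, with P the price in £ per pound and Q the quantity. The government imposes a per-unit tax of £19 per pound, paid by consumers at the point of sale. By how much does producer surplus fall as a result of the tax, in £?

Producer surplus falls by £3971.

Demand slope: (366.5 − 394)/(65 − 60) = -5.5, so Qd = 724 − 5.5P.
Supply slope: (411 − 359)/(69 − 56) = 4, so Qs = 4P + 135.
Before the tax: set 724 − 5.5P = 4P + 135 → P* = £62, Q* = 383.
With the tax collected from consumers, demand (in seller-price terms) shifts: Qd = 724 − 5.5(P + 19).
Solving gives Q = 339 with consumers paying £70 and suppliers receiving £51 (the £19 wedge).
ΔPS is the trapezoid between Q = 339 and Q = 383 of height £11: ½ · (383 + 339) · 11 = £3971.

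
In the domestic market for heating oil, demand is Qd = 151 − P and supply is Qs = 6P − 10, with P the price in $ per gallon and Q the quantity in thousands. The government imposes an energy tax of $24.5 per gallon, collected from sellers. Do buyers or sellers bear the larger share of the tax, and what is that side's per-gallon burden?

Without the tax, 151 − P = 6P − 10 gives 7P = 161, so P* = $23 and Q* = 128.
With the tax collected from sellers, supply shifts: Qs = 6(P − 24.5) − 10.
New equilibrium: buyers pay $44, sellers receive $19.5, Q = 107. (Wedge: Pb − Ps = 24.5.)
Per-gallon burden: buyers $21, sellers $3.5.
Buyers take the larger share because demand is less price-elastic here (demand slope 1 vs supply slope 6).

Buyers bear the larger share: $21 per gallon.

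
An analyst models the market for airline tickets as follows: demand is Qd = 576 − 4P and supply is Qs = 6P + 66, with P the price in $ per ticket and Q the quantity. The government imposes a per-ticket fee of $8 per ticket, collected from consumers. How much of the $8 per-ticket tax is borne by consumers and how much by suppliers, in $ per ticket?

Consumers bear $4.8 per ticket; suppliers bear $3.2 per ticket.

Without the tax, 576 − 4P = 6P + 66 gives 10P = 510, so P* = $51 and Q* = 372.
With the tax collected from consumers, demand (in seller-price terms) shifts: Qd = 576 − 4(P + 8).
New equilibrium: consumers pay $55.8, suppliers receive $47.8, Q = 352.8. (Wedge: Pb − Ps = 8.)
Burden on consumers: $4.8; on suppliers: $3.2. (They sum to $8.)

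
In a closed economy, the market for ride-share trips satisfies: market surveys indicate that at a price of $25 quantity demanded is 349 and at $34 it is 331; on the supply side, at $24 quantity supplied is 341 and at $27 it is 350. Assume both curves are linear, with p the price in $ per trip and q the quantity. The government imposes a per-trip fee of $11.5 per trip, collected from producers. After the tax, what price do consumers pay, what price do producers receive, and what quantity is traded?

Demand slope: (331 − 349)/(34 − 25) = -2, so qd = 399 − 2p.
Supply slope: (350 − 341)/(27 − 24) = 3, so qs = 3p + 269.
Without the tax, 399 − 2p = 3p + 269 gives 5p = 130, so p* = $26 and q* = 347.
With the tax collected from producers, supply shifts: qs = 3(p − 11.5) + 269.
New equilibrium: consumers pay $32.9, producers receive $21.4, q = 333.2. (Wedge: pb − ps = 11.5.)
The less price-elastic side of the market bears the larger share of a per-unit tax.

Consumers pay $32.9; producers receive $21.4; quantity = 333.2.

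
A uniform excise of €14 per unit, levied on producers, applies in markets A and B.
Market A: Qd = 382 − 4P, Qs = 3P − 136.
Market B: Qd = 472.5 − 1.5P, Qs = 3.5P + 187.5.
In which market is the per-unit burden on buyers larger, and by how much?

Market A: pre-tax P* = €74, Q* = 86; post-tax Q = 62; per-unit burden on buyers = €6.
Market B: pre-tax P* = €57, Q* = 387; post-tax Q = 372.3; per-unit burden on buyers = €9.8.
Difference: €6 vs €9.8 → market B is larger by €3.8.

Market B, by €3.8.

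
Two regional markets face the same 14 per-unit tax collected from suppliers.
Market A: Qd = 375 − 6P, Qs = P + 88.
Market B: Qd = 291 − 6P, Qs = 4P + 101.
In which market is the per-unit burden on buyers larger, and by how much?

Market B, by 3.6.

Market A: pre-tax P* = 41, Q* = 129; post-tax Q = 117; per-unit burden on buyers = 2.
Market B: pre-tax P* = 19, Q* = 177; post-tax Q = 143.4; per-unit burden on buyers = 5.6.
Difference: 2 vs 5.6 → market B is larger by 3.6.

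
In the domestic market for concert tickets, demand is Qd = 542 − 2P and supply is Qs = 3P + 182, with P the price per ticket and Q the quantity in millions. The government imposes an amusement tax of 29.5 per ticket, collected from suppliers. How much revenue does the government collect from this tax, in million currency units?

Tax revenue = 10696.7 million.

Without the tax, 542 − 2P = 3P + 182 gives 5P = 360, so P* = 72 and Q* = 398.
With the tax collected from suppliers, supply shifts: Qs = 3(P − 29.5) + 182.
New equilibrium: buyers pay 89.7, suppliers receive 60.2, Q = 362.6. (Wedge: Pb − Ps = 29.5.)
Revenue = t · Q = 29.5 · 362.6 = 10696.7.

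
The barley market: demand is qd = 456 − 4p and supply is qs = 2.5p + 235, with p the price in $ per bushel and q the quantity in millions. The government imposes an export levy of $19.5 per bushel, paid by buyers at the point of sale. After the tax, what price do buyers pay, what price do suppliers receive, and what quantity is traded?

Before the tax: set 456 − 4p = 2.5p + 235 → p* = $34, q* = 320.
With the tax collected from buyers, demand (in seller-price terms) shifts: qd = 456 − 4(p + 19.5).
New equilibrium: buyers pay $41.5, suppliers receive $22, q = 290. (Wedge: pb − ps = 19.5.)
The less price-elastic side of the market bears the larger share of a per-unit tax.

Buyers pay $41.5; suppliers receive $22; quantity = 290.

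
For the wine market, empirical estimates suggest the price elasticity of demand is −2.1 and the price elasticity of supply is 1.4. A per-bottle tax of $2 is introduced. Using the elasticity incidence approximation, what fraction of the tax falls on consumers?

Consumers' share ≈ 0.4.

Incidence ratio: consumers' share ≈ εs / (εs + |εd|) = 1.4 / (1.4 + 2.1) = 0.4.
Supply is the less elastic side, so consumers bear the smaller share.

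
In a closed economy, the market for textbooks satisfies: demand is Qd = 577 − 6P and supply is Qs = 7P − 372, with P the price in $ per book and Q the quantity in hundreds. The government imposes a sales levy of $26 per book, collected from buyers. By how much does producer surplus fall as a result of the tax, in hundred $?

Producer surplus falls by $1164 hundred.

Without the tax, 577 − 6P = 7P − 372 gives 13P = 949, so P* = $73 and Q* = 139.
With the tax collected from buyers, demand (in seller-price terms) shifts: Qd = 577 − 6(P + 26).
New equilibrium: buyers pay $87, sellers receive $61, Q = 55. (Wedge: Pb − Ps = 26.)
ΔPS is the trapezoid between Q = 55 and Q = 139 of height $12: ½ · (139 + 55) · 12 = $1164.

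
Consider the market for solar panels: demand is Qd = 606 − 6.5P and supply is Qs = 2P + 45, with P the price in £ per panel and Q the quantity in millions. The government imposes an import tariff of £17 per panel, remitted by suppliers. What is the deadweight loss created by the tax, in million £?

Deadweight loss = £221 million.

Without the tax, 606 − 6.5P = 2P + 45 gives 8.5P = 561, so P* = £66 and Q* = 177.
With the tax collected from suppliers, supply shifts: Qs = 2(P − 17) + 45.
Solving gives Q = 151 with buyers paying £70 and suppliers receiving £53 (the £17 wedge).
Quantity falls by |ΔQ| = |177 − 151| = 26.
DWL = ½ · t · |ΔQ| = ½ · 17 · 26 = £221.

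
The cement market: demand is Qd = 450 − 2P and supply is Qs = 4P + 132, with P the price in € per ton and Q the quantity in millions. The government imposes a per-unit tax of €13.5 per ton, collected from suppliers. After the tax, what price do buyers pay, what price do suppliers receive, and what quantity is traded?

Buyers pay €62; suppliers receive €48.5; quantity = 326.

Before the tax: set 450 − 2P = 4P + 132 → P* = €53, Q* = 344.
With the tax collected from suppliers, supply shifts: Qs = 4(P − 13.5) + 132.
Solving gives Q = 326 with buyers paying €62 and suppliers receiving €48.5 (the €13.5 wedge).
The less price-elastic side of the market bears the larger share of a per-unit tax.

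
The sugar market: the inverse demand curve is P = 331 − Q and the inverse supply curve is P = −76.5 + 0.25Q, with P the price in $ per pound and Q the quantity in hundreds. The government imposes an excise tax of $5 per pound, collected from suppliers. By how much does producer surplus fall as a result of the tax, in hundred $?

Inverting to Q(P) form: Qd = 331 − P; Qs = 4P + 306.
Without the tax, 331 − P = 4P + 306 gives 5P = 25, so P* = $5 and Q* = 326.
With the tax collected from suppliers, supply shifts: Qs = 4(P − 5) + 306.
Solving gives Q = 322 with buyers paying $9 and suppliers receiving $4 (the $5 wedge).
ΔPS is the trapezoid between Q = 322 and Q = 326 of height $1: ½ · (326 + 322) · 1 = $324.

Producer surplus falls by $324 hundred.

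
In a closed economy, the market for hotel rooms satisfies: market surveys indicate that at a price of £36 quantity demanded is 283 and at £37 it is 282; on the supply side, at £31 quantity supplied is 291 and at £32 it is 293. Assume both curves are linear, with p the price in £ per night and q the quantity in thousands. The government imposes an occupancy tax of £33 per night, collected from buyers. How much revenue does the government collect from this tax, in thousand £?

Demand slope: (282 − 283)/(37 − 36) = -1, so qd = 319 − p.
Supply slope: (293 − 291)/(32 − 31) = 2, so qs = 2p + 229.
Without the tax, 319 − p = 2p + 229 gives 3p = 90, so p* = £30 and q* = 289.
With the tax collected from buyers, demand (in seller-price terms) shifts: qd = 319 − (p + 33).
Solving gives q = 267 with buyers paying £52 and sellers receiving £19 (the £33 wedge).
Revenue = t · Q = 33 · 267 = £8811.

Tax revenue = £8811 thousand.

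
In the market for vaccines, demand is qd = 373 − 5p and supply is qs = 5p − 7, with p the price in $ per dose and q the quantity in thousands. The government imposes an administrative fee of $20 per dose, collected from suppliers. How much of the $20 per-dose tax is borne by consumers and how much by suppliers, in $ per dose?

Consumers bear $10 per dose; suppliers bear $10 per dose.

Without the tax, 373 − 5p = 5p − 7 gives 10p = 380, so p* = $38 and q* = 183.
With the tax collected from suppliers, supply shifts: qs = 5(p − 20) − 7.
Solving gives q = 133 with consumers paying $48 and suppliers receiving $28 (the $20 wedge).
Burden on consumers: $10; on suppliers: $10. (They sum to $20.)
The less price-elastic side of the market bears the larger share of a per-unit tax.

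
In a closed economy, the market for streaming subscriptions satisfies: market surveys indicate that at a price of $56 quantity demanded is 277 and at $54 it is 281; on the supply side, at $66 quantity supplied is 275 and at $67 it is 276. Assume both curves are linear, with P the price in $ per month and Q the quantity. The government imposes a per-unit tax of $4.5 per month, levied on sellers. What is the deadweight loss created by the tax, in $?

Deadweight loss = $6.75.

Demand slope: (281 − 277)/(54 − 56) = -2, so Qd = 389 − 2P.
Supply slope: (276 − 275)/(67 − 66) = 1, so Qs = P + 209.
Without the tax, 389 − 2P = P + 209 gives 3P = 180, so P* = $60 and Q* = 269.
With the tax collected from sellers, supply shifts: Qs = (P − 4.5) + 209.
Solving gives Q = 266 with consumers paying $61.5 and sellers receiving $57 (the $4.5 wedge).
Quantity falls by |ΔQ| = |269 − 266| = 3.
DWL = ½ · t · |ΔQ| = ½ · 4.5 · 3 = $6.75.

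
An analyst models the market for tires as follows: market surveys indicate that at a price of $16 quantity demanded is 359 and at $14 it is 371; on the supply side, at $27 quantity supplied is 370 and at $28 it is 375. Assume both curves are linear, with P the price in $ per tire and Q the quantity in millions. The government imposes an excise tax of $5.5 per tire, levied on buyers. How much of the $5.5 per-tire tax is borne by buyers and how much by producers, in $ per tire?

Demand slope: (371 − 359)/(14 − 16) = -6, so Qd = 455 − 6P.
Supply slope: (375 − 370)/(28 − 27) = 5, so Qs = 5P + 235.
Before the tax: set 455 − 6P = 5P + 235 → P* = $20, Q* = 335.
With the tax collected from buyers, demand (in seller-price terms) shifts: Qd = 455 − 6(P + 5.5).
Solving gives Q = 320 with buyers paying $22.5 and producers receiving $17 (the $5.5 wedge).
Burden on buyers: $2.5; on producers: $3. (They sum to $5.5.)
The less price-elastic side of the market bears the larger share of a per-unit tax.

Buyers bear $2.5 per tire; producers bear $3 per tire.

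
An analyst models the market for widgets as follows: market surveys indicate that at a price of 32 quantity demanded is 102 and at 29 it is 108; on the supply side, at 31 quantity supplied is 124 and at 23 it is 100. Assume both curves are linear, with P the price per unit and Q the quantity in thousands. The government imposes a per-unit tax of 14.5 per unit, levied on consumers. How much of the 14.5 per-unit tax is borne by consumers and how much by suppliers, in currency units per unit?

Consumers bear 8.7 per unit; suppliers bear 5.8 per unit.

Demand slope: (108 − 102)/(29 − 32) = -2, so Qd = 166 − 2P.
Supply slope: (100 − 124)/(23 − 31) = 3, so Qs = 3P + 31.
Before the tax: set 166 − 2P = 3P + 31 → P* = 27, Q* = 112.
With the tax collected from consumers, demand (in seller-price terms) shifts: Qd = 166 − 2(P + 14.5).
New equilibrium: consumers pay 35.7, suppliers receive 21.2, Q = 94.6. (Wedge: Pb − Ps = 14.5.)
Burden on consumers: 8.7; on suppliers: 5.8. (They sum to 14.5.)
The less price-elastic side of the market bears the larger share of a per-unit tax.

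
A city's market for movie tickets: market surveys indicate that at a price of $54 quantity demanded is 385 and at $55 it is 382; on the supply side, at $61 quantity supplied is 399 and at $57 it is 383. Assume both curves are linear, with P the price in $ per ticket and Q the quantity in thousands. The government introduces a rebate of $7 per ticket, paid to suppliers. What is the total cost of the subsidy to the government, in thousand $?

Demand slope: (382 − 385)/(55 − 54) = -3, so Qd = 547 − 3P.
Supply slope: (383 − 399)/(57 − 61) = 4, so Qs = 4P + 155.
Before the subsidy: set 547 − 3P = 4P + 155 → P* = $56, Q* = 379.
With a per-unit subsidy paid to suppliers, each receives P + 7 per unit sold, so supply becomes Qs = 4(P + 7) + 155.
Solving gives Q = 391 with consumers paying $52 and suppliers receiving $59 (the $7 wedge).
Outlay = t · Q = 7 · 391 = $2737.

Government outlay = $2737 thousand.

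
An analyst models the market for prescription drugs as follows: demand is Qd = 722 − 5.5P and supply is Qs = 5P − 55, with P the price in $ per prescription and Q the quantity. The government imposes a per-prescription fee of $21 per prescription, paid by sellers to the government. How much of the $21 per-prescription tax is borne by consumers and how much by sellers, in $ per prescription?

Consumers bear $10 per prescription; sellers bear $11 per prescription.

Before the tax: set 722 − 5.5P = 5P − 55 → P* = $74, Q* = 315.
With the tax collected from sellers, supply shifts: Qs = 5(P − 21) − 55.
New equilibrium: consumers pay $84, sellers receive $63, Q = 260. (Wedge: Pb − Ps = 21.)
Burden on consumers: $10; on sellers: $11. (They sum to $21.)
The less price-elastic side of the market bears the larger share of a per-unit tax.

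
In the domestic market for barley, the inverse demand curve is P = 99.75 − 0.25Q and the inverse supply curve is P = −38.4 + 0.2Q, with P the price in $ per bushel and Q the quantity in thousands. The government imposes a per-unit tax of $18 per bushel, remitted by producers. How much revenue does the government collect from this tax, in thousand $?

Tax revenue = $4806 thousand.

Rewrite in direct form: Qd = 399 − 4P and Qs = 5P + 192.
Before the tax: set 399 − 4P = 5P + 192 → P* = $23, Q* = 307.
With the tax collected from producers, supply shifts: Qs = 5(P − 18) + 192.
Solving gives Q = 267 with buyers paying $33 and producers receiving $15 (the $18 wedge).
Revenue = t · Q = 18 · 267 = $4806.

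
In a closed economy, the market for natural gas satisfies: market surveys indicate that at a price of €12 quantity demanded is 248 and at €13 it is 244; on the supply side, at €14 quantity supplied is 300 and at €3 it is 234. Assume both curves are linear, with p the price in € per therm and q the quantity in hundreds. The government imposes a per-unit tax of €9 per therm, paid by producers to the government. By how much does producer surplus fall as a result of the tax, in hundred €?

Demand slope: (244 − 248)/(13 − 12) = -4, so qd = 296 − 4p.
Supply slope: (234 − 300)/(3 − 14) = 6, so qs = 6p + 216.
Without the tax, 296 − 4p = 6p + 216 gives 10p = 80, so p* = €8 and q* = 264.
With the tax collected from producers, supply shifts: qs = 6(p − 9) + 216.
Solving gives q = 242.4 with consumers paying €13.4 and producers receiving €4.4 (the €9 wedge).
ΔPS is the trapezoid between Q = 242.4 and Q = 264 of height €3.6: ½ · (264 + 242.4) · 3.6 = €911.52.

Producer surplus falls by €911.52 hundred.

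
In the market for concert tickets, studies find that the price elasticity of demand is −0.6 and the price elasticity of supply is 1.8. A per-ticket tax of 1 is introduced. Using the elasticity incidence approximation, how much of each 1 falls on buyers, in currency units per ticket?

Incidence ratio: buyers' share ≈ εs / (εs + |εd|) = 1.8 / (1.8 + 0.6) = 0.75.
So buyers bear ≈ 0.75 × 1 = 0.75; sellers bear 0.25.

Buyers bear ≈ 0.75 per ticket.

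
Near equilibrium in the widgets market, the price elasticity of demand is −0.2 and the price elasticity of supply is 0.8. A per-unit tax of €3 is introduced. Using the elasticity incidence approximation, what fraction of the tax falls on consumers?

Incidence ratio: consumers' share ≈ εs / (εs + |εd|) = 0.8 / (0.8 + 0.2) = 0.8.
Supply is the more elastic side, so consumers bear the larger share.

Consumers' share ≈ 0.8.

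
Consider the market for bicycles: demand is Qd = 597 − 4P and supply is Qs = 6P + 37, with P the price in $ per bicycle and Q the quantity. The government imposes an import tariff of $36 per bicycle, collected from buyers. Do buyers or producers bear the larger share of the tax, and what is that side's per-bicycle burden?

Without the tax, 597 − 4P = 6P + 37 gives 10P = 560, so P* = $56 and Q* = 373.
With the tax collected from buyers, demand (in seller-price terms) shifts: Qd = 597 − 4(P + 36).
Solving gives Q = 286.6 with buyers paying $77.6 and producers receiving $41.6 (the $36 wedge).
Per-bicycle burden: buyers $21.6, producers $14.4.
Buyers take the larger share because demand is less price-elastic here (demand slope 4 vs supply slope 6).

Buyers bear the larger share: $21.6 per bicycle.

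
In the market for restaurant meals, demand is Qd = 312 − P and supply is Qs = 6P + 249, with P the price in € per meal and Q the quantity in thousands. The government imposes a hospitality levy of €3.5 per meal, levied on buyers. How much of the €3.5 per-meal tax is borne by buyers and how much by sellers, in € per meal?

Before the tax: set 312 − P = 6P + 249 → P* = €9, Q* = 303.
With the tax collected from buyers, demand (in seller-price terms) shifts: Qd = 312 − (P + 3.5).
New equilibrium: buyers pay €12, sellers receive €8.5, Q = 300. (Wedge: Pb − Ps = 3.5.)
Burden on buyers: €3; on sellers: €0.5. (They sum to €3.5.)

Buyers bear €3 per meal; sellers bear €0.5 per meal.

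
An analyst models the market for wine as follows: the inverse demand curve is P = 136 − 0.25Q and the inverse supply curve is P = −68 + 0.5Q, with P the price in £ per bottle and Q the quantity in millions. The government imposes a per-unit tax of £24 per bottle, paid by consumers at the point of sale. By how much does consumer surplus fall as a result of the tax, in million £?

Inverting to Q(P) form: Qd = 544 − 4P; Qs = 2P + 136.
Without the tax, 544 − 4P = 2P + 136 gives 6P = 408, so P* = £68 and Q* = 272.
With the tax collected from consumers, demand (in seller-price terms) shifts: Qd = 544 − 4(P + 24).
Solving gives Q = 240 with consumers paying £76 and suppliers receiving £52 (the £24 wedge).
ΔCS is the trapezoid between Q = 240 and Q = 272 of height £8: ½ · (272 + 240) · 8 = £2048.

Consumer surplus falls by £2048 million.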